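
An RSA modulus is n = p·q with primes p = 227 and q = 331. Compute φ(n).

74580

φ(pq) = (p−1)(q−1) = 226 · 330 = 74580.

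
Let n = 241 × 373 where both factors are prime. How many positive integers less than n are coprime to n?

φ(pq) = (p−1)(q−1) = 240 · 372 = 89280.

89280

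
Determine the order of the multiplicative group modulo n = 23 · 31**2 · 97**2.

φ(23) = 23 − 1 = 22.
φ(31^2) = 31^1·(31−1) = 31·30 = 930.
φ(97^2) = 97^2 − 97^1 = 9409 − 97 = 9312.
Multiply: 22 · 930 · 9312 = 190523520.

190523520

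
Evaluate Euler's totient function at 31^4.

893730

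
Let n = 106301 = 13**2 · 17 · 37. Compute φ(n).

φ(13^2) = 13^2 − 13^1 = 169 − 13 = 156.
φ(17) = 17 − 1 = 16.
φ(37) = 37 − 1 = 36.
φ(106301) = 156 × 16 × 36 = 89856.

89856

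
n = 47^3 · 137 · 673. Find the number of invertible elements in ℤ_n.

φ(9572584423) = 9572584423 · (1 − 1/47) · (1 − 1/137) · (1 − 1/673)
       = 9572584423 · 4204032/4333447 = 9286706688.

9286706688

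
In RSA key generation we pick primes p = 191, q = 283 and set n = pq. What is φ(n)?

53580

φ(n) = (p − 1)(q − 1) = (191−1)(283−1) = 190·282 = 53580.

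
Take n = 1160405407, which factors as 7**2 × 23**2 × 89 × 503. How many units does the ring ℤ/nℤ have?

938828352

φ(7^2) = 7^1·(7−1) = 7·6 = 42.
φ(23^2) = 23^2 − 23^1 = 529 − 23 = 506.
φ(89) = 89 − 1 = 88.
φ(503) = 503 − 1 = 502.
φ(1160405407) = 42 × 506 × 88 × 502 = 938828352.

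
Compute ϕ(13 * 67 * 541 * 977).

φ(13) = 13 − 1 = 12.
φ(67) = 67 − 1 = 66.
φ(541) = 541 − 1 = 540.
φ(977) = 977 − 1 = 976.
Since φ is multiplicative, φ(460373147) = 12 · 66 · 540 · 976 = 417415680.

417415680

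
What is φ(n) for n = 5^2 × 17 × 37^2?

φ(581825) = 581825 · (1 − 1/5) · (1 − 1/17) · (1 − 1/37)
       = 581825 · 2304/3145 = 426240.

426240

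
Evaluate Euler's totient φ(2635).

Prime factorization: 2635 = 5 · 17 · 31.
φ(2635) = 2635 · (1 − 1/5) · (1 − 1/17) · (1 − 1/31)
       = 2635 · 1920/2635 = 1920.

1920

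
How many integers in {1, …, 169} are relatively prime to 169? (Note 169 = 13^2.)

φ(13^2) = 13^1·(13−1) = 13·12 = 156.

156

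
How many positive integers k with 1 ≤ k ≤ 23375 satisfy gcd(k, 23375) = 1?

16000

Factor 23375: 23375 = 5**3 · 11 · 17.
φ(5^3) = 5^3 − 5^2 = 125 − 25 = 100.
φ(11) = 11 − 1 = 10.
φ(17) = 17 − 1 = 16.
Multiply: 100 · 10 · 16 = 16000.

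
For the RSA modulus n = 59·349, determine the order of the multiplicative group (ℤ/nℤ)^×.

φ(20591) = 20591 · (1 − 1/59) · (1 − 1/349)
       = 20591 · 20184/20591 = 20184.

20184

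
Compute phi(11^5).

146410

φ(11^5) = 11^4·(11−1) = 14641·10 = 146410.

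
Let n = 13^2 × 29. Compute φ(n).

4368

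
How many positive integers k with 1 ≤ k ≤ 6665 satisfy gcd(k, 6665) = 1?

First factor: 6665 = 5 · 31 · 43.
φ(6665) = 6665 · (1 − 1/5) · (1 − 1/31) · (1 − 1/43)
       = 6665 · 5040/6665 = 5040.

5040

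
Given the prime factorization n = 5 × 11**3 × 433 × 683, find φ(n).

1425980160

φ(5) = 5 − 1 = 4.
φ(11^3) = 11^2·(11−1) = 121·10 = 1210.
φ(433) = 433 − 1 = 432.
φ(683) = 683 − 1 = 682.
φ(1968143045) = 4 × 1210 × 432 × 682 = 1425980160.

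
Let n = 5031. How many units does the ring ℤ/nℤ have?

First factor: 5031 = 3^2 * 13 * 43.
φ(5031) = 5031 · (1 − 1/3) · (1 − 1/13) · (1 − 1/43)
       = 5031 · 1008/1677 = 3024.

3024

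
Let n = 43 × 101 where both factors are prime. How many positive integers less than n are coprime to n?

φ(n) = (p − 1)(q − 1) = (43−1)(101−1) = 42·100 = 4200.

4200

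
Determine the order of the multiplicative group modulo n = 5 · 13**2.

φ(5) = 5 − 1 = 4.
φ(13^2) = 13^1·(13−1) = 13·12 = 156.
Since φ is multiplicative, φ(845) = 4 · 156 = 624.

624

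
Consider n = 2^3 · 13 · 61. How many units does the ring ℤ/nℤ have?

φ(2^3) = 2^2·(2−1) = 4·1 = 4.
φ(13) = 13 − 1 = 12.
φ(61) = 61 − 1 = 60.
φ(6344) = 4 × 12 × 60 = 2880.

2880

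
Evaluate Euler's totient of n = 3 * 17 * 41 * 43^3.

99402240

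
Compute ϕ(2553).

1584

First factor: 2553 = 3 * 23 * 37.
φ(2553) = 2553 · (1 − 1/3) · (1 − 1/23) · (1 − 1/37)
       = 2553 · 1584/2553 = 1584.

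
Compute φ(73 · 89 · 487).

φ(3164039) = 3164039 · (1 − 1/73) · (1 − 1/89) · (1 − 1/487)
       = 3164039 · 3079296/3164039 = 3079296.

3079296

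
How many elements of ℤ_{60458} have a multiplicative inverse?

27216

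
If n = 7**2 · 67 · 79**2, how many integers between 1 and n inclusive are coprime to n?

17081064

φ(20489203) = 20489203 · (1 − 1/7) · (1 − 1/67) · (1 − 1/79)
       = 20489203 · 30888/37051 = 17081064.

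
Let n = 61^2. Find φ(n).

3660

φ(61^2) = 61^1·(61−1) = 61·60 = 3660.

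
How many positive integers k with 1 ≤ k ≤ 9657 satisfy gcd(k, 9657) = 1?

9657 = 3**2 * 29 * 37.
φ(9657) = 9657 · (1 − 1/3) · (1 − 1/29) · (1 − 1/37)
       = 9657 · 2016/3219 = 6048.

6048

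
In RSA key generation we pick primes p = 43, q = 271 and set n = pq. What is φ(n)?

11340

φ(11653) = 11653 · (1 − 1/43) · (1 − 1/271)
       = 11653 · 11340/11653 = 11340.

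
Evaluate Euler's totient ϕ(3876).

Factor 3876: 3876 = 2^2 · 3 · 17 · 19.
φ(3876) = 3876 · (1 − 1/2) · (1 − 1/3) · (1 − 1/17) · (1 − 1/19)
       = 3876 · 576/1938 = 1152.

1152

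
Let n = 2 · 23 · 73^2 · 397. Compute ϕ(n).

φ(97318198) = 97318198 · (1 − 1/2) · (1 − 1/23) · (1 − 1/73) · (1 − 1/397)
       = 97318198 · 627264/1333126 = 45790272.

45790272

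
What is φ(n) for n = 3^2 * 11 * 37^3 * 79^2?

18221280480

φ(3^2) = 3^1·(3−1) = 3·2 = 6.
φ(11) = 11 − 1 = 10.
φ(37^3) = 37^3 − 37^2 = 50653 − 1369 = 49284.
φ(79^2) = 79^1·(79−1) = 79·78 = 6162.
φ(31296411927) = 6 × 10 × 49284 × 6162 = 18221280480.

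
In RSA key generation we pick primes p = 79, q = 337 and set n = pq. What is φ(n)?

26208

For distinct primes, φ(pq) = (p−1)(q−1) = 78 × 336 = 26208.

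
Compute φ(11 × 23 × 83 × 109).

1948320

φ(11) = 11 − 1 = 10.
φ(23) = 23 − 1 = 22.
φ(83) = 83 − 1 = 82.
φ(109) = 109 − 1 = 108.
Multiply: 10 · 22 · 82 · 108 = 1948320.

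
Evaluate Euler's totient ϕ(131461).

First factor: 131461 = 11 * 17 * 19 * 37.
φ(131461) = 131461 · (1 − 1/11) · (1 − 1/17) · (1 − 1/19) · (1 − 1/37)
       = 131461 · 103680/131461 = 103680.

103680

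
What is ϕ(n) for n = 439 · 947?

414348

φ(439) = 439 − 1 = 438.
φ(947) = 947 − 1 = 946.
Since φ is multiplicative, φ(415733) = 438 · 946 = 414348.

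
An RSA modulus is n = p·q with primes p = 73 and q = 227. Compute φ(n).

φ(n) = (p − 1)(q − 1) = (73−1)(227−1) = 72·226 = 16272.

16272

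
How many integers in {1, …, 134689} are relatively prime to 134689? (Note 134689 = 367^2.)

134322

φ(367^2) = 367^2 − 367^1 = 134689 − 367 = 134322.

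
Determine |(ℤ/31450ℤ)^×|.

11520

First factor: 31450 = 2 · 5^2 · 17 · 37.
φ(2) = 2 − 1 = 1.
φ(5^2) = 5^2 − 5^1 = 25 − 5 = 20.
φ(17) = 17 − 1 = 16.
φ(37) = 37 − 1 = 36.
φ(31450) = 1 × 20 × 16 × 36 = 11520.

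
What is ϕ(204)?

64

First factor: 204 = 2^2 * 3 * 17.
φ(2^2) = 2^1·(2−1) = 2·1 = 2.
φ(3) = 3 − 1 = 2.
φ(17) = 17 − 1 = 16.
Since φ is multiplicative, φ(204) = 2 · 2 · 16 = 64.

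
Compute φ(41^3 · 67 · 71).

φ(327857197) = 327857197 · (1 − 1/41) · (1 − 1/67) · (1 − 1/71)
       = 327857197 · 184800/195037 = 310648800.

310648800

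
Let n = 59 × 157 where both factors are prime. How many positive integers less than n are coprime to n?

φ(59) = 59 − 1 = 58.
φ(157) = 157 − 1 = 156.
Multiply: 58 · 156 = 9048.

9048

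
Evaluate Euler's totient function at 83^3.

φ(83^3) = 83^3 − 83^2 = 571787 − 6889 = 564898.

564898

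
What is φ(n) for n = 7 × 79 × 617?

φ(7) = 7 − 1 = 6.
φ(79) = 79 − 1 = 78.
φ(617) = 617 − 1 = 616.
φ(341201) = 6 × 78 × 616 = 288288.

288288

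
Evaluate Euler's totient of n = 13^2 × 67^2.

689832

φ(758641) = 758641 · (1 − 1/13) · (1 − 1/67)
       = 758641 · 792/871 = 689832.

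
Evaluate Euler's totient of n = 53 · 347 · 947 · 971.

φ(16911204967) = 16911204967 · (1 − 1/53) · (1 − 1/347) · (1 − 1/947) · (1 − 1/971)
       = 16911204967 · 16509819040/16911204967 = 16509819040.

16509819040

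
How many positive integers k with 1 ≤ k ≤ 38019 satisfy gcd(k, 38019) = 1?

22176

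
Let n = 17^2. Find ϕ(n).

272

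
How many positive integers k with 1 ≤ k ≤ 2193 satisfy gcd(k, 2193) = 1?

1344

First factor: 2193 = 3 · 17 · 43.
φ(2193) = 2193 · (1 − 1/3) · (1 − 1/17) · (1 − 1/43)
       = 2193 · 1344/2193 = 1344.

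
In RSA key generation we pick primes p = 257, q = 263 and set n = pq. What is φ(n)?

67072

For distinct primes, φ(pq) = (p−1)(q−1) = 256 × 262 = 67072.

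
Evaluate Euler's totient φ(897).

528

897 = 3 × 13 × 23.
φ(3) = 3 − 1 = 2.
φ(13) = 13 − 1 = 12.
φ(23) = 23 − 1 = 22.
Multiply: 2 · 12 · 22 = 528.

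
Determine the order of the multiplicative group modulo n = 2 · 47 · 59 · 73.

φ(2) = 2 − 1 = 1.
φ(47) = 47 − 1 = 46.
φ(59) = 59 − 1 = 58.
φ(73) = 73 − 1 = 72.
φ(404858) = 1 × 46 × 58 × 72 = 192096.

192096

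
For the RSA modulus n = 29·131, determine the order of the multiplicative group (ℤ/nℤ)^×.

3640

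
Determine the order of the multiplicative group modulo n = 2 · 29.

28

φ(2) = 2 − 1 = 1.
φ(29) = 29 − 1 = 28.
Multiply: 1 · 28 = 28.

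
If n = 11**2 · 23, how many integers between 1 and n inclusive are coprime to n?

2420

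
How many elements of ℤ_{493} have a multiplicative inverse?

448

493 = 17 * 29.
φ(493) = 493 · (1 − 1/17) · (1 − 1/29)
       = 493 · 448/493 = 448.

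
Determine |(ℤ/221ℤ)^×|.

221 = 13 · 17.
φ(221) = 221 · (1 − 1/13) · (1 − 1/17)
       = 221 · 192/221 = 192.

192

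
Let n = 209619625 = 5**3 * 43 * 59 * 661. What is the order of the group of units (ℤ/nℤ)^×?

160776000

φ(5^3) = 5^2·(5−1) = 25·4 = 100.
φ(43) = 43 − 1 = 42.
φ(59) = 59 − 1 = 58.
φ(661) = 661 − 1 = 660.
Multiply: 100 · 42 · 58 · 660 = 160776000.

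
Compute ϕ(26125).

18000

Factor 26125: 26125 = 5**3 · 11 · 19.
φ(26125) = 26125 · (1 − 1/5) · (1 − 1/11) · (1 − 1/19)
       = 26125 · 720/1045 = 18000.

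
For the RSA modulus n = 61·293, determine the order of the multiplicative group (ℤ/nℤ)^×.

φ(n) = (p − 1)(q − 1) = (61−1)(293−1) = 60·292 = 17520.

17520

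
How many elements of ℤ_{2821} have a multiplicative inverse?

First factor: 2821 = 7 · 13 · 31.
φ(2821) = 2821 · (1 − 1/7) · (1 − 1/13) · (1 − 1/31)
       = 2821 · 2160/2821 = 2160.

2160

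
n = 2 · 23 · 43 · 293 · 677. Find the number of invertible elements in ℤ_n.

φ(392358058) = 392358058 · (1 − 1/2) · (1 − 1/23) · (1 − 1/43) · (1 − 1/293) · (1 − 1/677)
       = 392358058 · 182390208/392358058 = 182390208.

182390208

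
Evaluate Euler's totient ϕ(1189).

1189 = 29 * 41.
φ(29) = 29 − 1 = 28.
φ(41) = 41 − 1 = 40.
φ(1189) = 28 × 40 = 1120.

1120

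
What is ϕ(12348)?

3528

Factor 12348: 12348 = 2^2 * 3^2 * 7^3.
φ(2^2) = 2^2 − 2^1 = 4 − 2 = 2.
φ(3^2) = 3^2 − 3^1 = 9 − 3 = 6.
φ(7^3) = 7^3 − 7^2 = 343 − 49 = 294.
Since φ is multiplicative, φ(12348) = 2 · 6 · 294 = 3528.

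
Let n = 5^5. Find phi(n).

2500

φ(5^5) = 5^5 − 5^4 = 3125 − 625 = 2500.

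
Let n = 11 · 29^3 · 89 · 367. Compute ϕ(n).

φ(11) = 11 − 1 = 10.
φ(29^3) = 29^3 − 29^2 = 24389 − 841 = 23548.
φ(89) = 89 − 1 = 88.
φ(367) = 367 − 1 = 366.
φ(8762796977) = 10 × 23548 × 88 × 366 = 7584339840.

7584339840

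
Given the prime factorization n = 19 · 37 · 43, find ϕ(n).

27216

φ(19) = 19 − 1 = 18.
φ(37) = 37 − 1 = 36.
φ(43) = 43 − 1 = 42.
Since φ is multiplicative, φ(30229) = 18 · 36 · 42 = 27216.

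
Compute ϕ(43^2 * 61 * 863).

93406320

φ(43^2) = 43^1·(43−1) = 43·42 = 1806.
φ(61) = 61 − 1 = 60.
φ(863) = 863 − 1 = 862.
Multiply: 1806 · 60 · 862 = 93406320.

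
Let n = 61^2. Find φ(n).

3660

φ(3721) = 3721 · (1 − 1/61)
       = 3721 · 60/61 = 3660.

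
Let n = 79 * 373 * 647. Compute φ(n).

18744336

φ(19065149) = 19065149 · (1 − 1/79) · (1 − 1/373) · (1 − 1/647)
       = 19065149 · 18744336/19065149 = 18744336.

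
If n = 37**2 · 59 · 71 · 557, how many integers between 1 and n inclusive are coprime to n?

φ(3194250737) = 3194250737 · (1 − 1/37) · (1 − 1/59) · (1 − 1/71) · (1 − 1/557)
       = 3194250737 · 81264960/86331101 = 3006803520.

3006803520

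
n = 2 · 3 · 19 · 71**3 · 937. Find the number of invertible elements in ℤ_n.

φ(2) = 2 − 1 = 1.
φ(3) = 3 − 1 = 2.
φ(19) = 19 − 1 = 18.
φ(71^3) = 71^3 − 71^2 = 357911 − 5041 = 352870.
φ(937) = 937 − 1 = 936.
Multiply: 1 · 2 · 18 · 352870 · 936 = 11890307520.

11890307520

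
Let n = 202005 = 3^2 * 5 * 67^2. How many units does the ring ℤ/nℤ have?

φ(3^2) = 3^1·(3−1) = 3·2 = 6.
φ(5) = 5 − 1 = 4.
φ(67^2) = 67^1·(67−1) = 67·66 = 4422.
Since φ is multiplicative, φ(202005) = 6 · 4 · 4422 = 106128.

106128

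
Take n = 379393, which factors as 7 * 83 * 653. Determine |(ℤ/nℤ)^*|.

φ(7) = 7 − 1 = 6.
φ(83) = 83 − 1 = 82.
φ(653) = 653 − 1 = 652.
Multiply: 6 · 82 · 652 = 320784.

320784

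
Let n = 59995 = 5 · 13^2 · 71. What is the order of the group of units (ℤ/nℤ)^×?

43680

φ(5) = 5 − 1 = 4.
φ(13^2) = 13^2 − 13^1 = 169 − 13 = 156.
φ(71) = 71 − 1 = 70.
Since φ is multiplicative, φ(59995) = 4 · 156 · 70 = 43680.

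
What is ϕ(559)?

Prime factorization: 559 = 13 · 43.
φ(13) = 13 − 1 = 12.
φ(43) = 43 − 1 = 42.
Multiply: 12 · 42 = 504.

504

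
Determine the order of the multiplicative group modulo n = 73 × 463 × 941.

31268160

φ(31804859) = 31804859 · (1 − 1/73) · (1 − 1/463) · (1 − 1/941)
       = 31804859 · 31268160/31804859 = 31268160.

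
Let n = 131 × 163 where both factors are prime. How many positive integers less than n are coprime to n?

21060

φ(pq) = (p−1)(q−1) = 130 · 162 = 21060.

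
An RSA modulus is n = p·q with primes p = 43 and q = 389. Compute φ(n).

16296

For distinct primes, φ(pq) = (p−1)(q−1) = 42 × 388 = 16296.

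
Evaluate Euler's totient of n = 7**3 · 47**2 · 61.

φ(46218907) = 46218907 · (1 − 1/7) · (1 − 1/47) · (1 − 1/61)
       = 46218907 · 16560/20069 = 38137680.

38137680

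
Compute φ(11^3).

φ(1331) = 1331 · (1 − 1/11)
       = 1331 · 10/11 = 1210.

1210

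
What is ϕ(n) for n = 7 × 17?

96

φ(119) = 119 · (1 − 1/7) · (1 − 1/17)
       = 119 · 96/119 = 96.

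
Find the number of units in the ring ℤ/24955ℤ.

15840

24955 = 5 · 7 · 23 · 31.
φ(24955) = 24955 · (1 − 1/5) · (1 − 1/7) · (1 − 1/23) · (1 − 1/31)
       = 24955 · 15840/24955 = 15840.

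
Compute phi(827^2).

φ(683929) = 683929 · (1 − 1/827)
       = 683929 · 826/827 = 683102.

683102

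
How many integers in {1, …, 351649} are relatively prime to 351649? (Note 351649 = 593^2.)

351056

φ(593^2) = 593^1·(593−1) = 593·592 = 351056.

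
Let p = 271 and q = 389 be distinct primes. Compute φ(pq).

For distinct primes, φ(pq) = (p−1)(q−1) = 270 × 388 = 104760.

104760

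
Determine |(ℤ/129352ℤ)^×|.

Factor 129352: 129352 = 2**3 × 19 × 23 × 37.
φ(2^3) = 2^2·(2−1) = 4·1 = 4.
φ(19) = 19 − 1 = 18.
φ(23) = 23 − 1 = 22.
φ(37) = 37 − 1 = 36.
Multiply: 4 · 18 · 22 · 36 = 57024.

57024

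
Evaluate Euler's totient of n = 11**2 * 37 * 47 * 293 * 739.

39254751360

φ(45561394813) = 45561394813 · (1 − 1/11) · (1 − 1/37) · (1 − 1/47) · (1 − 1/293) · (1 − 1/739)
       = 45561394813 · 3568613760/4141944983 = 39254751360.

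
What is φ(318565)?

318565 = 5 · 13^3 · 29.
φ(5) = 5 − 1 = 4.
φ(13^3) = 13^2·(13−1) = 169·12 = 2028.
φ(29) = 29 − 1 = 28.
Since φ is multiplicative, φ(318565) = 4 · 2028 · 28 = 227136.

227136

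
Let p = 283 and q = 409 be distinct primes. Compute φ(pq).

For distinct primes, φ(pq) = (p−1)(q−1) = 282 × 408 = 115056.

115056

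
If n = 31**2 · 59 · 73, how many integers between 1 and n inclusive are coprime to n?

3883680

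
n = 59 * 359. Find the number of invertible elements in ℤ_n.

φ(59) = 59 − 1 = 58.
φ(359) = 359 − 1 = 358.
φ(21181) = 58 × 358 = 20764.

20764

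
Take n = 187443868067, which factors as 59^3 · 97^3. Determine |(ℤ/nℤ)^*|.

φ(59^3) = 59^2·(59−1) = 3481·58 = 201898.
φ(97^3) = 97^3 − 97^2 = 912673 − 9409 = 903264.
Since φ is multiplicative, φ(187443868067) = 201898 · 903264 = 182367195072.

182367195072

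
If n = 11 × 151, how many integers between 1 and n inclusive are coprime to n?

φ(1661) = 1661 · (1 − 1/11) · (1 − 1/151)
       = 1661 · 1500/1661 = 1500.

1500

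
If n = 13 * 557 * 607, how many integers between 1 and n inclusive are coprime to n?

φ(13) = 13 − 1 = 12.
φ(557) = 557 − 1 = 556.
φ(607) = 607 − 1 = 606.
Since φ is multiplicative, φ(4395287) = 12 · 556 · 606 = 4043232.

4043232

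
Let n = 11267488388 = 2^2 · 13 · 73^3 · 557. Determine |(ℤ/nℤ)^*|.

5119932672

φ(11267488388) = 11267488388 · (1 − 1/2) · (1 − 1/13) · (1 − 1/73) · (1 − 1/557)
       = 11267488388 · 480384/1057186 = 5119932672.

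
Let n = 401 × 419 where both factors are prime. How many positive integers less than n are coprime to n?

φ(168019) = 168019 · (1 − 1/401) · (1 − 1/419)
       = 168019 · 167200/168019 = 167200.

167200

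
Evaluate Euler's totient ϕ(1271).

1200

Factor 1271: 1271 = 31 · 41.
φ(1271) = 1271 · (1 − 1/31) · (1 − 1/41)
       = 1271 · 1200/1271 = 1200.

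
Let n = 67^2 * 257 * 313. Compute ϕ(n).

φ(67^2) = 67^1·(67−1) = 67·66 = 4422.
φ(257) = 257 − 1 = 256.
φ(313) = 313 − 1 = 312.
Since φ is multiplicative, φ(361099649) = 4422 · 256 · 312 = 353193984.

353193984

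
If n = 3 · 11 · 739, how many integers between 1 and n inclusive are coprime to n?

φ(3) = 3 − 1 = 2.
φ(11) = 11 − 1 = 10.
φ(739) = 739 − 1 = 738.
Multiply: 2 · 10 · 738 = 14760.

14760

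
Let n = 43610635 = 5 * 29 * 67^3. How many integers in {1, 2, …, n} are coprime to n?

φ(43610635) = 43610635 · (1 − 1/5) · (1 − 1/29) · (1 − 1/67)
       = 43610635 · 7392/9715 = 33182688.

33182688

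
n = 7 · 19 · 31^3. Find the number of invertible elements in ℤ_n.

φ(3962203) = 3962203 · (1 − 1/7) · (1 − 1/19) · (1 − 1/31)
       = 3962203 · 3240/4123 = 3113640.

3113640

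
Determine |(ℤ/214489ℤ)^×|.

First factor: 214489 = 11 * 17 * 31 * 37.
φ(11) = 11 − 1 = 10.
φ(17) = 17 − 1 = 16.
φ(31) = 31 − 1 = 30.
φ(37) = 37 − 1 = 36.
Multiply: 10 · 16 · 30 · 36 = 172800.

172800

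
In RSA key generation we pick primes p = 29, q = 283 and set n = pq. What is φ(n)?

7896

φ(n) = (p − 1)(q − 1) = (29−1)(283−1) = 28·282 = 7896.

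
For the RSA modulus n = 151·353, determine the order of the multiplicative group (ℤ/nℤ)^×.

φ(pq) = (p−1)(q−1) = 150 · 352 = 52800.

52800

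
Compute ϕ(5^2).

φ(25) = 25 · (1 − 1/5)
       = 25 · 4/5 = 20.

20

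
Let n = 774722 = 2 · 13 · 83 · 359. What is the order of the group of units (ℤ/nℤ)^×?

φ(2) = 2 − 1 = 1.
φ(13) = 13 − 1 = 12.
φ(83) = 83 − 1 = 82.
φ(359) = 359 − 1 = 358.
φ(774722) = 1 × 12 × 82 × 358 = 352272.

352272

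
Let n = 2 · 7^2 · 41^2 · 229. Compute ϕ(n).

φ(2) = 2 − 1 = 1.
φ(7^2) = 7^1·(7−1) = 7·6 = 42.
φ(41^2) = 41^2 − 41^1 = 1681 − 41 = 1640.
φ(229) = 229 − 1 = 228.
Since φ is multiplicative, φ(37725002) = 1 · 42 · 1640 · 228 = 15704640.

15704640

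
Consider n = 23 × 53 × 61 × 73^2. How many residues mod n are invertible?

φ(396259111) = 396259111 · (1 − 1/23) · (1 − 1/53) · (1 − 1/61) · (1 − 1/73)
       = 396259111 · 4942080/5428207 = 360771840.

360771840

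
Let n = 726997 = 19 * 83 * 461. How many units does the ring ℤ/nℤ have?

φ(726997) = 726997 · (1 − 1/19) · (1 − 1/83) · (1 − 1/461)
       = 726997 · 678960/726997 = 678960.

678960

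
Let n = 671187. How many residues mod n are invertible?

397320

First factor: 671187 = 3 × 11^2 × 43^2.
φ(3) = 3 − 1 = 2.
φ(11^2) = 11^2 − 11^1 = 121 − 11 = 110.
φ(43^2) = 43^2 − 43^1 = 1849 − 43 = 1806.
Multiply: 2 · 110 · 1806 = 397320.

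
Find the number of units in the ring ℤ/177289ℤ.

136080

177289 = 7 * 19 * 31 * 43.
φ(177289) = 177289 · (1 − 1/7) · (1 − 1/19) · (1 − 1/31) · (1 − 1/43)
       = 177289 · 136080/177289 = 136080.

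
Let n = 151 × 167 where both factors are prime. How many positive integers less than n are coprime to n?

24900

For distinct primes, φ(pq) = (p−1)(q−1) = 150 × 166 = 24900.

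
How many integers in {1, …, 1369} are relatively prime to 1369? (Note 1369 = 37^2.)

1332

φ(37^2) = 37^1·(37−1) = 37·36 = 1332.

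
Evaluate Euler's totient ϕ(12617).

Prime factorization: 12617 = 11 × 31 × 37.
φ(12617) = 12617 · (1 − 1/11) · (1 − 1/31) · (1 − 1/37)
       = 12617 · 10800/12617 = 10800.

10800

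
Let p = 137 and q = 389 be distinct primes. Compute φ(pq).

52768

φ(pq) = (p−1)(q−1) = 136 · 388 = 52768.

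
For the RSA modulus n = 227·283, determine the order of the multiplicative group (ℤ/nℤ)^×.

φ(64241) = 64241 · (1 − 1/227) · (1 − 1/283)
       = 64241 · 63732/64241 = 63732.

63732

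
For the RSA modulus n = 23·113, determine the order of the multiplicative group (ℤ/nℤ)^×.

For distinct primes, φ(pq) = (p−1)(q−1) = 22 × 112 = 2464.

2464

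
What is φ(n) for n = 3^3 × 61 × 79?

φ(130113) = 130113 · (1 − 1/3) · (1 − 1/61) · (1 − 1/79)
       = 130113 · 9360/14457 = 84240.

84240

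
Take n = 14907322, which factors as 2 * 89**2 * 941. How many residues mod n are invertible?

φ(14907322) = 14907322 · (1 − 1/2) · (1 − 1/89) · (1 − 1/941)
       = 14907322 · 82720/167498 = 7362080.

7362080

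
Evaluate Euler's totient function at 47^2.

2162

φ(2209) = 2209 · (1 − 1/47)
       = 2209 · 46/47 = 2162.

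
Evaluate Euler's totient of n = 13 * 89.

φ(13) = 13 − 1 = 12.
φ(89) = 89 − 1 = 88.
Since φ is multiplicative, φ(1157) = 12 · 88 = 1056.

1056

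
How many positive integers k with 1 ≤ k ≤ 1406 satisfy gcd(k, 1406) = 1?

1406 = 2 × 19 × 37.
φ(2) = 2 − 1 = 1.
φ(19) = 19 − 1 = 18.
φ(37) = 37 − 1 = 36.
φ(1406) = 1 × 18 × 36 = 648.

648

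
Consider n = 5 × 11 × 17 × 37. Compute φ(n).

φ(5) = 5 − 1 = 4.
φ(11) = 11 − 1 = 10.
φ(17) = 17 − 1 = 16.
φ(37) = 37 − 1 = 36.
Since φ is multiplicative, φ(34595) = 4 · 10 · 16 · 36 = 23040.

23040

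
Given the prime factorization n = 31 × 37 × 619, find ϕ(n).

667440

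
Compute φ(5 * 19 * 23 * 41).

φ(5) = 5 − 1 = 4.
φ(19) = 19 − 1 = 18.
φ(23) = 23 − 1 = 22.
φ(41) = 41 − 1 = 40.
Since φ is multiplicative, φ(89585) = 4 · 18 · 22 · 40 = 63360.

63360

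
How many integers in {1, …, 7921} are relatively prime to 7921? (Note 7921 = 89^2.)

φ(7921) = 7921 · (1 − 1/89)
       = 7921 · 88/89 = 7832.

7832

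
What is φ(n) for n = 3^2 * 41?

φ(3^2) = 3^1·(3−1) = 3·2 = 6.
φ(41) = 41 − 1 = 40.
Multiply: 6 · 40 = 240.

240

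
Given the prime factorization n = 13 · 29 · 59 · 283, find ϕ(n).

5495616

φ(13) = 13 − 1 = 12.
φ(29) = 29 − 1 = 28.
φ(59) = 59 − 1 = 58.
φ(283) = 283 − 1 = 282.
Since φ is multiplicative, φ(6294769) = 12 · 28 · 58 · 282 = 5495616.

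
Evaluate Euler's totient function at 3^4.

54

φ(3^4) = 3^4 − 3^3 = 81 − 27 = 54.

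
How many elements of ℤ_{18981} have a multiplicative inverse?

First factor: 18981 = 3^3 × 19 × 37.
φ(3^3) = 3^2·(3−1) = 9·2 = 18.
φ(19) = 19 − 1 = 18.
φ(37) = 37 − 1 = 36.
Since φ is multiplicative, φ(18981) = 18 · 18 · 36 = 11664.

11664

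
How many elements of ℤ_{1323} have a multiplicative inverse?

756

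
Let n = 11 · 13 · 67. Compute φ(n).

7920

φ(9581) = 9581 · (1 − 1/11) · (1 − 1/13) · (1 − 1/67)
       = 9581 · 7920/9581 = 7920.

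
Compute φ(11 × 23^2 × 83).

414920

φ(482977) = 482977 · (1 − 1/11) · (1 − 1/23) · (1 − 1/83)
       = 482977 · 18040/20999 = 414920.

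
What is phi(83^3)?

φ(571787) = 571787 · (1 − 1/83)
       = 571787 · 82/83 = 564898.

564898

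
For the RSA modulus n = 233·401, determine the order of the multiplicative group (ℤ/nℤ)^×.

φ(93433) = 93433 · (1 − 1/233) · (1 − 1/401)
       = 93433 · 92800/93433 = 92800.

92800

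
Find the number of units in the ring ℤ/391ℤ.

Factor 391: 391 = 17 × 23.
φ(17) = 17 − 1 = 16.
φ(23) = 23 − 1 = 22.
Since φ is multiplicative, φ(391) = 16 · 22 = 352.

352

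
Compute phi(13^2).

156

φ(169) = 169 · (1 − 1/13)
       = 169 · 12/13 = 156.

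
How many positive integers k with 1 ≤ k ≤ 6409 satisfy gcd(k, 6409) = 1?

Prime factorization: 6409 = 13 · 17 · 29.
φ(6409) = 6409 · (1 − 1/13) · (1 − 1/17) · (1 − 1/29)
       = 6409 · 5376/6409 = 5376.

5376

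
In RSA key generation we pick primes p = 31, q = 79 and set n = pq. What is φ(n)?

2340

φ(pq) = (p−1)(q−1) = 30 · 78 = 2340.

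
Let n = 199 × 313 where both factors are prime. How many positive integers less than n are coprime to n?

61776

φ(n) = (p − 1)(q − 1) = (199−1)(313−1) = 198·312 = 61776.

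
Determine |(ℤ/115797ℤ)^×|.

67760

115797 = 3 × 11^3 × 29.
φ(3) = 3 − 1 = 2.
φ(11^3) = 11^2·(11−1) = 121·10 = 1210.
φ(29) = 29 − 1 = 28.
Multiply: 2 · 1210 · 28 = 67760.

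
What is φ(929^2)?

862112

φ(863041) = 863041 · (1 − 1/929)
       = 863041 · 928/929 = 862112.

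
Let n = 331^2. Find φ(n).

φ(109561) = 109561 · (1 − 1/331)
       = 109561 · 330/331 = 109230.

109230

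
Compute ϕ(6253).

5616

Prime factorization: 6253 = 13^2 × 37.
φ(6253) = 6253 · (1 − 1/13) · (1 − 1/37)
       = 6253 · 432/481 = 5616.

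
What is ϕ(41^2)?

1640

φ(41^2) = 41^1·(41−1) = 41·40 = 1640.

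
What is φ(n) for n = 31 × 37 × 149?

159840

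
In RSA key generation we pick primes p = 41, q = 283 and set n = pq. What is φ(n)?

11280

φ(41) = 41 − 1 = 40.
φ(283) = 283 − 1 = 282.
Multiply: 40 · 282 = 11280.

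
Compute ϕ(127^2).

16002

φ(127^2) = 127^1·(127−1) = 127·126 = 16002.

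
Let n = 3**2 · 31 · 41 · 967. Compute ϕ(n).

φ(3^2) = 3^1·(3−1) = 3·2 = 6.
φ(31) = 31 − 1 = 30.
φ(41) = 41 − 1 = 40.
φ(967) = 967 − 1 = 966.
Since φ is multiplicative, φ(11061513) = 6 · 30 · 40 · 966 = 6955200.

6955200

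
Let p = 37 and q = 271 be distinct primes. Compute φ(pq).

9720

φ(10027) = 10027 · (1 − 1/37) · (1 − 1/271)
       = 10027 · 9720/10027 = 9720.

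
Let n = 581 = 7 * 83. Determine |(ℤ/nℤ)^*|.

φ(7) = 7 − 1 = 6.
φ(83) = 83 − 1 = 82.
Multiply: 6 · 82 = 492.

492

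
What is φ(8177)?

6912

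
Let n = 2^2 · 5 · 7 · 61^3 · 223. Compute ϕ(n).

2379058560

φ(7086346820) = 7086346820 · (1 − 1/2) · (1 − 1/5) · (1 − 1/7) · (1 − 1/61) · (1 − 1/223)
       = 7086346820 · 319680/952210 = 2379058560.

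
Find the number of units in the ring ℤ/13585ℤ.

8640

Prime factorization: 13585 = 5 · 11 · 13 · 19.
φ(13585) = 13585 · (1 − 1/5) · (1 − 1/11) · (1 − 1/13) · (1 − 1/19)
       = 13585 · 8640/13585 = 8640.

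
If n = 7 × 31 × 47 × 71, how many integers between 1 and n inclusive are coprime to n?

φ(7) = 7 − 1 = 6.
φ(31) = 31 − 1 = 30.
φ(47) = 47 − 1 = 46.
φ(71) = 71 − 1 = 70.
Multiply: 6 · 30 · 46 · 70 = 579600.

579600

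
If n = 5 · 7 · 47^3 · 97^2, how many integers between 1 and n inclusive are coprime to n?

φ(5) = 5 − 1 = 4.
φ(7) = 7 − 1 = 6.
φ(47^3) = 47^3 − 47^2 = 103823 − 2209 = 101614.
φ(97^2) = 97^2 − 97^1 = 9409 − 97 = 9312.
Multiply: 4 · 6 · 101614 · 9312 = 22709509632.

22709509632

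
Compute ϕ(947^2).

895862

φ(896809) = 896809 · (1 − 1/947)
       = 896809 · 946/947 = 895862.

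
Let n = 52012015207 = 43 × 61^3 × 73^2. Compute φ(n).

49285091520

φ(52012015207) = 52012015207 · (1 − 1/43) · (1 − 1/61) · (1 − 1/73)
       = 52012015207 · 181440/191479 = 49285091520.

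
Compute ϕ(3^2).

φ(9) = 9 · (1 − 1/3)
       = 9 · 2/3 = 6.

6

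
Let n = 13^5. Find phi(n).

342732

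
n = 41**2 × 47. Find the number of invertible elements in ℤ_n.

φ(79007) = 79007 · (1 − 1/41) · (1 − 1/47)
       = 79007 · 1840/1927 = 75440.

75440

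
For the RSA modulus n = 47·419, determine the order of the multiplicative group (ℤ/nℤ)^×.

19228

For distinct primes, φ(pq) = (p−1)(q−1) = 46 × 418 = 19228.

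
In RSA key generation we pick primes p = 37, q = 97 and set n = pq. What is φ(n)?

φ(3589) = 3589 · (1 − 1/37) · (1 − 1/97)
       = 3589 · 3456/3589 = 3456.

3456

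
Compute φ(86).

42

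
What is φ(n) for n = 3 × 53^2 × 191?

1047280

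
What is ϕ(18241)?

16128

18241 = 17 · 29 · 37.
φ(17) = 17 − 1 = 16.
φ(29) = 29 − 1 = 28.
φ(37) = 37 − 1 = 36.
Since φ is multiplicative, φ(18241) = 16 · 28 · 36 = 16128.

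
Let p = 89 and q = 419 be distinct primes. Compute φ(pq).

For distinct primes, φ(pq) = (p−1)(q−1) = 88 × 418 = 36784.

36784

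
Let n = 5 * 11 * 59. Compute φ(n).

φ(3245) = 3245 · (1 − 1/5) · (1 − 1/11) · (1 − 1/59)
       = 3245 · 2320/3245 = 2320.

2320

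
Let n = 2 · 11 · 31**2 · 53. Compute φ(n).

φ(2) = 2 − 1 = 1.
φ(11) = 11 − 1 = 10.
φ(31^2) = 31^2 − 31^1 = 961 − 31 = 930.
φ(53) = 53 − 1 = 52.
Multiply: 1 · 10 · 930 · 52 = 483600.

483600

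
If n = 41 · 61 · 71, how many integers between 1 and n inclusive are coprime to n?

168000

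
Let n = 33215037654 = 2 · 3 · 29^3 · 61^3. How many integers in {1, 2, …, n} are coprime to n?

10514652960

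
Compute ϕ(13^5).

342732

φ(371293) = 371293 · (1 − 1/13)
       = 371293 · 12/13 = 342732.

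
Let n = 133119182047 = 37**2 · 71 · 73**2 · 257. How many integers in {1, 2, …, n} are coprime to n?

φ(133119182047) = 133119182047 · (1 − 1/37) · (1 − 1/71) · (1 − 1/73) · (1 − 1/257)
       = 133119182047 · 46448640/49285147 = 125457776640.

125457776640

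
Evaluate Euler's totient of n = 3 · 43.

84

φ(129) = 129 · (1 − 1/3) · (1 − 1/43)
       = 129 · 84/129 = 84.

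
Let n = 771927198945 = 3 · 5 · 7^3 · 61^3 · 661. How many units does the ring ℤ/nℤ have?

φ(771927198945) = 771927198945 · (1 − 1/3) · (1 − 1/5) · (1 − 1/7) · (1 − 1/61) · (1 − 1/661)
       = 771927198945 · 1900800/4233705 = 346570963200.

346570963200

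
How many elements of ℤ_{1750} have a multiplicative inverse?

600

First factor: 1750 = 2 × 5^3 × 7.
φ(2) = 2 − 1 = 1.
φ(5^3) = 5^2·(5−1) = 25·4 = 100.
φ(7) = 7 − 1 = 6.
Multiply: 1 · 100 · 6 = 600.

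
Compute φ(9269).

7920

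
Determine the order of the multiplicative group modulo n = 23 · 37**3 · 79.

φ(92036501) = 92036501 · (1 − 1/23) · (1 − 1/37) · (1 − 1/79)
       = 92036501 · 61776/67229 = 84571344.

84571344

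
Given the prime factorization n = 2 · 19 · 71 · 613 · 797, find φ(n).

613811520

φ(1318137578) = 1318137578 · (1 − 1/2) · (1 − 1/19) · (1 − 1/71) · (1 − 1/613) · (1 − 1/797)
       = 1318137578 · 613811520/1318137578 = 613811520.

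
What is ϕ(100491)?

60480

Factor 100491: 100491 = 3 · 19 · 41 · 43.
φ(3) = 3 − 1 = 2.
φ(19) = 19 − 1 = 18.
φ(41) = 41 − 1 = 40.
φ(43) = 43 − 1 = 42.
φ(100491) = 2 × 18 × 40 × 42 = 60480.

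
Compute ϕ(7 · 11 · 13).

φ(7) = 7 − 1 = 6.
φ(11) = 11 − 1 = 10.
φ(13) = 13 − 1 = 12.
Since φ is multiplicative, φ(1001) = 6 · 10 · 12 = 720.

720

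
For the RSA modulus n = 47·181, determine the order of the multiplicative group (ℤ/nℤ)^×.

8280

φ(n) = (p − 1)(q − 1) = (47−1)(181−1) = 46·180 = 8280.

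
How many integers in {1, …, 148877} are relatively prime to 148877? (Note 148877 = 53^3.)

146068

φ(53^3) = 53^2·(53−1) = 2809·52 = 146068.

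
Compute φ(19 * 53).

936

φ(19) = 19 − 1 = 18.
φ(53) = 53 − 1 = 52.
Multiply: 18 · 52 = 936.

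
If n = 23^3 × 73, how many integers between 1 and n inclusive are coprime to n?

837936

φ(888191) = 888191 · (1 − 1/23) · (1 − 1/73)
       = 888191 · 1584/1679 = 837936.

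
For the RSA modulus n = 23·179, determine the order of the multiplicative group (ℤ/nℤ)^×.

3916

For distinct primes, φ(pq) = (p−1)(q−1) = 22 × 178 = 3916.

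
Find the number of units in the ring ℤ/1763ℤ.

1680

First factor: 1763 = 41 × 43.
φ(1763) = 1763 · (1 − 1/41) · (1 − 1/43)
       = 1763 · 1680/1763 = 1680.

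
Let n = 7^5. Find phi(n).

14406

φ(16807) = 16807 · (1 − 1/7)
       = 16807 · 6/7 = 14406.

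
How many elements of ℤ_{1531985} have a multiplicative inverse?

1531985 = 5 * 7**2 * 13**2 * 37.
φ(1531985) = 1531985 · (1 − 1/5) · (1 − 1/7) · (1 − 1/13) · (1 − 1/37)
       = 1531985 · 10368/16835 = 943488.

943488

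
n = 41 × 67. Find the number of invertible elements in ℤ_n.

2640

φ(2747) = 2747 · (1 − 1/41) · (1 − 1/67)
       = 2747 · 2640/2747 = 2640.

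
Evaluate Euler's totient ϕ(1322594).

1322594 = 2 · 7 · 13**3 · 43.
φ(2) = 2 − 1 = 1.
φ(7) = 7 − 1 = 6.
φ(13^3) = 13^2·(13−1) = 169·12 = 2028.
φ(43) = 43 − 1 = 42.
φ(1322594) = 1 × 6 × 2028 × 42 = 511056.

511056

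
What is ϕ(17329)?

15120

Prime factorization: 17329 = 13 · 31 · 43.
φ(13) = 13 − 1 = 12.
φ(31) = 31 − 1 = 30.
φ(43) = 43 − 1 = 42.
Since φ is multiplicative, φ(17329) = 12 · 30 · 42 = 15120.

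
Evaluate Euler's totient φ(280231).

222264

Prime factorization: 280231 = 7^3 · 19 · 43.
φ(280231) = 280231 · (1 − 1/7) · (1 − 1/19) · (1 − 1/43)
       = 280231 · 4536/5719 = 222264.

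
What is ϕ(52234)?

20160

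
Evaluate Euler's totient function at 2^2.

φ(2^2) = 2^1·(2−1) = 2·1 = 2.

2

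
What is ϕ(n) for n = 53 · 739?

38376

φ(53) = 53 − 1 = 52.
φ(739) = 739 − 1 = 738.
φ(39167) = 52 × 738 = 38376.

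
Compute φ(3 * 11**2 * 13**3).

446160

φ(3) = 3 − 1 = 2.
φ(11^2) = 11^2 − 11^1 = 121 − 11 = 110.
φ(13^3) = 13^3 − 13^2 = 2197 − 169 = 2028.
Since φ is multiplicative, φ(797511) = 2 · 110 · 2028 = 446160.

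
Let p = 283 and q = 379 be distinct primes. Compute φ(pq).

106596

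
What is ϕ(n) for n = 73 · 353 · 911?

φ(73) = 73 − 1 = 72.
φ(353) = 353 − 1 = 352.
φ(911) = 911 − 1 = 910.
Since φ is multiplicative, φ(23475559) = 72 · 352 · 910 = 23063040.

23063040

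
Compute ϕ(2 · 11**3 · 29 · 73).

2439360

φ(5635454) = 5635454 · (1 − 1/2) · (1 − 1/11) · (1 − 1/29) · (1 − 1/73)
       = 5635454 · 20160/46574 = 2439360.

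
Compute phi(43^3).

77658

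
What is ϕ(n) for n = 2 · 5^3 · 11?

φ(2750) = 2750 · (1 − 1/2) · (1 − 1/5) · (1 − 1/11)
       = 2750 · 40/110 = 1000.

1000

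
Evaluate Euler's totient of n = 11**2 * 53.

5720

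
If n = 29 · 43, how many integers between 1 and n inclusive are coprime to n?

φ(29) = 29 − 1 = 28.
φ(43) = 43 − 1 = 42.
Multiply: 28 · 42 = 1176.

1176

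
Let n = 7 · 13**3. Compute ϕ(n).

12168

φ(7) = 7 − 1 = 6.
φ(13^3) = 13^3 − 13^2 = 2197 − 169 = 2028.
Multiply: 6 · 2028 = 12168.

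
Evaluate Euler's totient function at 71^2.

4970

φ(5041) = 5041 · (1 − 1/71)
       = 5041 · 70/71 = 4970.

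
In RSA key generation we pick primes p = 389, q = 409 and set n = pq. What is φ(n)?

φ(n) = (p − 1)(q − 1) = (389−1)(409−1) = 388·408 = 158304.

158304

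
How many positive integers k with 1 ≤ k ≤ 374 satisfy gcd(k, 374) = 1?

Prime factorization: 374 = 2 × 11 × 17.
φ(374) = 374 · (1 − 1/2) · (1 − 1/11) · (1 − 1/17)
       = 374 · 160/374 = 160.

160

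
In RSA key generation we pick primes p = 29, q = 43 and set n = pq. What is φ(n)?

1176

φ(1247) = 1247 · (1 − 1/29) · (1 − 1/43)
       = 1247 · 1176/1247 = 1176.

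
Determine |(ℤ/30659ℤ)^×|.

27720

Prime factorization: 30659 = 23 · 31 · 43.
φ(30659) = 30659 · (1 − 1/23) · (1 − 1/31) · (1 − 1/43)
       = 30659 · 27720/30659 = 27720.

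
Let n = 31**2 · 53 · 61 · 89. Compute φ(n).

255340800

φ(31^2) = 31^2 − 31^1 = 961 − 31 = 930.
φ(53) = 53 − 1 = 52.
φ(61) = 61 − 1 = 60.
φ(89) = 89 − 1 = 88.
Multiply: 930 · 52 · 60 · 88 = 255340800.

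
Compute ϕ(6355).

First factor: 6355 = 5 × 31 × 41.
φ(5) = 5 − 1 = 4.
φ(31) = 31 − 1 = 30.
φ(41) = 41 − 1 = 40.
Multiply: 4 · 30 · 40 = 4800.

4800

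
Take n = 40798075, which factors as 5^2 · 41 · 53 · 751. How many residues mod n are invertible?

φ(5^2) = 5^2 − 5^1 = 25 − 5 = 20.
φ(41) = 41 − 1 = 40.
φ(53) = 53 − 1 = 52.
φ(751) = 751 − 1 = 750.
Multiply: 20 · 40 · 52 · 750 = 31200000.

31200000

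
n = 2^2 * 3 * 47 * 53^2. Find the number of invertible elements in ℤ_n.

φ(2^2) = 2^1·(2−1) = 2·1 = 2.
φ(3) = 3 − 1 = 2.
φ(47) = 47 − 1 = 46.
φ(53^2) = 53^2 − 53^1 = 2809 − 53 = 2756.
Multiply: 2 · 2 · 46 · 2756 = 507104.

507104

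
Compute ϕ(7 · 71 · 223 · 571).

53146800

φ(63284501) = 63284501 · (1 − 1/7) · (1 − 1/71) · (1 − 1/223) · (1 − 1/571)
       = 63284501 · 53146800/63284501 = 53146800.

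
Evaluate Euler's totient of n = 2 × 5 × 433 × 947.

1634688

φ(2) = 2 − 1 = 1.
φ(5) = 5 − 1 = 4.
φ(433) = 433 − 1 = 432.
φ(947) = 947 − 1 = 946.
Multiply: 1 · 4 · 432 · 946 = 1634688.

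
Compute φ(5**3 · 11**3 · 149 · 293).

5229136000

φ(7263433375) = 7263433375 · (1 − 1/5) · (1 − 1/11) · (1 − 1/149) · (1 − 1/293)
       = 7263433375 · 1728640/2401135 = 5229136000.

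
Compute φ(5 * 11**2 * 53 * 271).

φ(5) = 5 − 1 = 4.
φ(11^2) = 11^1·(11−1) = 11·10 = 110.
φ(53) = 53 − 1 = 52.
φ(271) = 271 − 1 = 270.
Since φ is multiplicative, φ(8689615) = 4 · 110 · 52 · 270 = 6177600.

6177600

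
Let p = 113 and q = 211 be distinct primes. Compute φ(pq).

23520

For distinct primes, φ(pq) = (p−1)(q−1) = 112 × 210 = 23520.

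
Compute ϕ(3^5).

162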